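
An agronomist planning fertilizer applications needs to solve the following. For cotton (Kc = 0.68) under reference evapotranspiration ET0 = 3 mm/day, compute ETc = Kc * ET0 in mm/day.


ETc = Kc * ET0
    = 0.68 * 3
    = 2.04 mm/day


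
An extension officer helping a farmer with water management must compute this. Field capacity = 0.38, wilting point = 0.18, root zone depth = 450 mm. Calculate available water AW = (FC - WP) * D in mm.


AW = (FC - WP) * D
   = (0.38 - 0.18) * 450
   = 0.20 * 450
   = 90 mm


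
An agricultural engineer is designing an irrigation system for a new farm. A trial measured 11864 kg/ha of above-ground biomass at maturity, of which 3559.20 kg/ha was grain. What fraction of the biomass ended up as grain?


HI = grain_yield / biomass
   = 3559.20 / 11864
   = 0.30


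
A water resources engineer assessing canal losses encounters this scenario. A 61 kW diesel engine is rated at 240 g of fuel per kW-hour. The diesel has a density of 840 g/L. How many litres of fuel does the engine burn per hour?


FC = P * BSFC / rho_fuel
   = 61 * 240 / 840
   = 14640 / 840
   = 17.43 L/h


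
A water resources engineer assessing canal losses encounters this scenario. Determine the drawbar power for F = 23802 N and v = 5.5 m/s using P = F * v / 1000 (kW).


P = F * v / 1000
  = 23802 * 5.5 / 1000
  = 130911 / 1000
  = 130.91 kW


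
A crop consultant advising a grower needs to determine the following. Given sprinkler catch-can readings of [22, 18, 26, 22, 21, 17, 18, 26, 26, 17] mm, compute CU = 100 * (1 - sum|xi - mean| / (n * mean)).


xbar = 213 / 10 = 21.300
sum|xi - xbar| = 31
CU = 100 * (1 - 31 / (10 * 21.300))
   = 100 * (1 - 0.1455)
   = 85.45%


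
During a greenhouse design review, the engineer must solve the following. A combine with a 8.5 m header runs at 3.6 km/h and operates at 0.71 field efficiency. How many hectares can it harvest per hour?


C = w * v * eta_f / 10
  = 8.5 * 3.6 * 0.71 / 10
  = 21.73 / 10
  = 2.17 ha/h


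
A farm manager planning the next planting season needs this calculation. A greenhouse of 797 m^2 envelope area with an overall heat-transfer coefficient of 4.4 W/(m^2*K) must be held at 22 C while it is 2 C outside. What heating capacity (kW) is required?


dT = 22 - (2) = 20 K
Q = U * A * dT
  = 4.4 * 797 * 20
  = 70136 W = 70.14 kW


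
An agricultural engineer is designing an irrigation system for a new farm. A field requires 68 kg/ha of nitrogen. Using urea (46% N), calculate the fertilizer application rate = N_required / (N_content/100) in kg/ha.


Rate = N_required / (N_content / 100)
     = 68 / (46 / 100)
     = 68 / 0.46
     = 147.83 kg/ha


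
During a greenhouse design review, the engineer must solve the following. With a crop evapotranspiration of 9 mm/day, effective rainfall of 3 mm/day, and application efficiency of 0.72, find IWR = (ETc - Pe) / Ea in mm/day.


IWR = (ETc - Pe) / Ea
    = (9 - 3) / 0.72
    = 6 / 0.72
    = 8.33 mm/day


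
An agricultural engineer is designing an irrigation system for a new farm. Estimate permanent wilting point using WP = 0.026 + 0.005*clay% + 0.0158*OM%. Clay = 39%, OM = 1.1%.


WP = 0.026 + 0.005*39 + 0.0158*1.1
   = 0.026 + 0.1950 + 0.0174
   = 0.2384


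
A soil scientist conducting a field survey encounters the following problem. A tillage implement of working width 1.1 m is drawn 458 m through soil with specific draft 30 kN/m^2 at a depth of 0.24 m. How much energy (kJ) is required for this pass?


E = k * d * w * L
  = 30 * 0.24 * 1.1 * 458
  = 3627.36 kJ


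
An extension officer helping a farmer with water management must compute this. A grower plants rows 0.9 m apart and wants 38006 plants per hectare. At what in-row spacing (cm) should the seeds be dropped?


spacing = 10000 / (row_sp * density)
        = 10000 / (0.9 * 38006)
        = 10000 / 34205.40
        = 0.29235 m = 29.24 cm


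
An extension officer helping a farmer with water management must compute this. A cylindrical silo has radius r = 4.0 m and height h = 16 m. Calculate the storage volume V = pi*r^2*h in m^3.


V = pi * r^2 * h
  = pi * 4.0^2 * 16
  = pi * 16 * 16
  = 804.25 m^3


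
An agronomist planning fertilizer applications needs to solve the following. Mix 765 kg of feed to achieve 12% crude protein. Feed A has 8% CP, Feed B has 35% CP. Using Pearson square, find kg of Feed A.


parts_A = CP_b - target = 35 - 12 = 23
parts_B = target - CP_a = 12 - 8 = 4
total_parts = 23 + 4 = 27
Feed A = 765 * 23 / 27 = 651.67 kg
Feed B = 765 * 4 / 27 = 113.33 kg

651.67 kg


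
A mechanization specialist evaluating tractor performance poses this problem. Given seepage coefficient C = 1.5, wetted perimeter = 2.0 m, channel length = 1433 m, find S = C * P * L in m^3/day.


S = C * P * L
  = 1.5 * 2.0 * 1433
  = 4299 m^3/day


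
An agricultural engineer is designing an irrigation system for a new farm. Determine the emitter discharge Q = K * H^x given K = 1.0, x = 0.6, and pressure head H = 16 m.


Q = K * H^x
  = 1.0 * 16^0.6
  = 1.0 * 5.2780
  = 5.28 L/h


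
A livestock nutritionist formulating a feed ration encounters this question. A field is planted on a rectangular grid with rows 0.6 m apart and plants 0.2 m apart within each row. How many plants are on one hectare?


D = 10000 / (row_sp * plant_sp)
  = 10000 / (0.6 * 0.2)
  = 10000 / 0.1200
  = 83333.33 plants/ha


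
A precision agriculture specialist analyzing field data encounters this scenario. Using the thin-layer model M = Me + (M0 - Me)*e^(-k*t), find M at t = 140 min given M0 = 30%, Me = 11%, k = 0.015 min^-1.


M = Me + (M0 - Me) * e^(-k*t)
  = 11 + (30 - 11) * e^(-0.015*140)
  = 11 + 19 * e^(-2.100)
  = 11 + 19 * 0.12246
  = 11 + 2.3267
  = 13.33%


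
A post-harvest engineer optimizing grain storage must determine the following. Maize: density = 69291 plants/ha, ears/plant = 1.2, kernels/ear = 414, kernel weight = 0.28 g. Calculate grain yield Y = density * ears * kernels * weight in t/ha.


Y = density * ears * kernels * kw
  = 69291 * 1.2 * 414 * 0.28 g/ha
  = 9638655.26 g/ha
  = 9638.66 kg/ha = 9.64 t/ha


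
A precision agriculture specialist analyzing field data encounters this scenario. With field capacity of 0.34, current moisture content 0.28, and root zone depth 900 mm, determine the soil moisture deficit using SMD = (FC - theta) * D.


SMD = (FC - theta) * D
    = (0.34 - 0.28) * 900
    = 0.060 * 900
    = 54 mm


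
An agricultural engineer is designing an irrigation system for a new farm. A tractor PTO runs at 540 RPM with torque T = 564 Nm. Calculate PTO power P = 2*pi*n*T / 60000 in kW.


P = 2*pi*n*T / 60000
  = 2*pi * 540 * 564 / 60000
  = 1913606.92 / 60000
  = 31.89 kW


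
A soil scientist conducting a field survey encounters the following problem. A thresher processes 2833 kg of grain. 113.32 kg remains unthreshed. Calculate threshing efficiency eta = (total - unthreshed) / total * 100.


eta = (total - unthreshed) / total * 100
    = (2833 - 113.32) / 2833 * 100
    = 2719.68 / 2833 * 100
    = 96%


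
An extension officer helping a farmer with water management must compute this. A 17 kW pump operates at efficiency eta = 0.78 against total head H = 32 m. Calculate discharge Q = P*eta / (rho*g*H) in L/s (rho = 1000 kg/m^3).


Q = (P * 1000 * eta) / (rho * g * H)
  = (17 * 1000 * 0.78) / (1000 * 9.81 * 32)
  = 13260 / 313920
  = 0.04224 m^3/s = 42.24 L/s


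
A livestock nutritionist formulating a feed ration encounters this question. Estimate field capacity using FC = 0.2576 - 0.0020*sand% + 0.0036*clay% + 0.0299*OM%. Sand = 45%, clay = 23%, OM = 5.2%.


FC = 0.2576 - 0.0020*45 + 0.0036*23 + 0.0299*5.2
   = 0.2576 - 0.0900 + 0.0828 + 0.1555
   = 0.4059


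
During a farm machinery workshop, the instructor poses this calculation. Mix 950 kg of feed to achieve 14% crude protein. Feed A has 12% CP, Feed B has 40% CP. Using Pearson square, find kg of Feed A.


parts_A = CP_b - target = 40 - 14 = 26
parts_B = target - CP_a = 14 - 12 = 2
total_parts = 26 + 2 = 28
Feed A = 950 * 26 / 28 = 882.14 kg
Feed B = 950 * 2 / 28 = 67.86 kg

882.14 kg


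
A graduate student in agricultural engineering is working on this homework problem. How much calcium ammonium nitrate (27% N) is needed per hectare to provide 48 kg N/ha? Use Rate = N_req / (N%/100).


Rate = N_required / (N_content / 100)
     = 48 / (27 / 100)
     = 48 / 0.27
     = 177.78 kg/ha


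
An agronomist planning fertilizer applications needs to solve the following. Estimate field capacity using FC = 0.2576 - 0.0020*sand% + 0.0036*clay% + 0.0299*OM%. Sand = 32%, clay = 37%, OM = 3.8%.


FC = 0.2576 - 0.0020*32 + 0.0036*37 + 0.0299*3.8
   = 0.2576 - 0.0640 + 0.1332 + 0.1136
   = 0.4404


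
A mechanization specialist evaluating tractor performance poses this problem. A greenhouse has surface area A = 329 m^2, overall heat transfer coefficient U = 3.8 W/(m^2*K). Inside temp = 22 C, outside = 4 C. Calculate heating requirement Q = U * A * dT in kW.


dT = 22 - (4) = 18 K
Q = U * A * dT
  = 3.8 * 329 * 18
  = 22503.60 W = 22.50 kW


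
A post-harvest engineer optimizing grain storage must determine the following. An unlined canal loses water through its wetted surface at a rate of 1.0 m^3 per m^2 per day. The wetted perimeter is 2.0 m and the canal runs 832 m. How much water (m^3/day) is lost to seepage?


S = C * P * L
  = 1.0 * 2.0 * 832
  = 1664 m^3/day


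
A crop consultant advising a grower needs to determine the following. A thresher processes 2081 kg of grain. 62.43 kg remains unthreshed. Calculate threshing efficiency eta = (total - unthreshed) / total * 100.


eta = (total - unthreshed) / total * 100
    = (2081 - 62.43) / 2081 * 100
    = 2018.57 / 2081 * 100
    = 97%


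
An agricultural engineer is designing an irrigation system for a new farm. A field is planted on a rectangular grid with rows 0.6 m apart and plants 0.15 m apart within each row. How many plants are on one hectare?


D = 10000 / (row_sp * plant_sp)
  = 10000 / (0.6 * 0.15)
  = 10000 / 0.0900
  = 111111.11 plants/ha


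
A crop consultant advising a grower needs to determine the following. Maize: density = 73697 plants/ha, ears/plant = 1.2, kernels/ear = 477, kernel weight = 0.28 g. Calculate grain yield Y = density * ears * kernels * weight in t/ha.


Y = density * ears * kernels * kw
  = 73697 * 1.2 * 477 * 0.28 g/ha
  = 11811565.58 g/ha
  = 11811.57 kg/ha = 11.81 t/ha


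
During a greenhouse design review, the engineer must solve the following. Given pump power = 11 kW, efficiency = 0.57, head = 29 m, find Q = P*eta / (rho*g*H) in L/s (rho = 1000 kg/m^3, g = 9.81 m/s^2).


Q = (P * 1000 * eta) / (rho * g * H)
  = (11 * 1000 * 0.57) / (1000 * 9.81 * 29)
  = 6270 / 284490
  = 0.02204 m^3/s = 22.04 L/s


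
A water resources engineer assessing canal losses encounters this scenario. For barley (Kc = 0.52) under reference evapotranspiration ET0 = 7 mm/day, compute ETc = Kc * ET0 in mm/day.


ETc = Kc * ET0
    = 0.52 * 7
    = 3.64 mm/day


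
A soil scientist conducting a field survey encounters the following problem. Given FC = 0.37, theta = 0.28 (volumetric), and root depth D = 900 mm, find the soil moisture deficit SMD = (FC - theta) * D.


SMD = (FC - theta) * D
    = (0.37 - 0.28) * 900
    = 0.090 * 900
    = 81 mm


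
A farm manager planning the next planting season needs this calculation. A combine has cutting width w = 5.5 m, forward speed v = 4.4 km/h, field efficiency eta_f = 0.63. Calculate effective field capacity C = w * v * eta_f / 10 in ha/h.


C = w * v * eta_f / 10
  = 5.5 * 4.4 * 0.63 / 10
  = 15.25 / 10
  = 1.52 ha/h


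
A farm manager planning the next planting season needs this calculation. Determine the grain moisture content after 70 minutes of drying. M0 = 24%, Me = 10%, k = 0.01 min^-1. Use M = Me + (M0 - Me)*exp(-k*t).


M = Me + (M0 - Me) * e^(-k*t)
  = 10 + (24 - 10) * e^(-0.01*70)
  = 10 + 14 * e^(-0.700)
  = 10 + 14 * 0.49659
  = 10 + 6.9522
  = 16.95%


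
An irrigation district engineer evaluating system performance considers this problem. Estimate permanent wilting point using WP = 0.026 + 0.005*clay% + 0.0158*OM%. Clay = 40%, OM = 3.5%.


WP = 0.026 + 0.005*40 + 0.0158*3.5
   = 0.026 + 0.2000 + 0.0553
   = 0.2813


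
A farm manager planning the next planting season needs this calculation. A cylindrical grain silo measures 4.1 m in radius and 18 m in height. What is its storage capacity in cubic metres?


V = pi * r^2 * h
  = pi * 4.1^2 * 18
  = pi * 16.81 * 18
  = 950.58 m^3


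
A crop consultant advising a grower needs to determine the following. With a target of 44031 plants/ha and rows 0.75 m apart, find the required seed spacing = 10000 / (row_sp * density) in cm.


spacing = 10000 / (row_sp * density)
        = 10000 / (0.75 * 44031)
        = 10000 / 33023.25
        = 0.30282 m = 30.28 cm


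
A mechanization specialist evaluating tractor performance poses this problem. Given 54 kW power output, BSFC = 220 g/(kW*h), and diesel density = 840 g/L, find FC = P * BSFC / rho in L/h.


FC = P * BSFC / rho_fuel
   = 54 * 220 / 840
   = 11880 / 840
   = 14.14 L/h


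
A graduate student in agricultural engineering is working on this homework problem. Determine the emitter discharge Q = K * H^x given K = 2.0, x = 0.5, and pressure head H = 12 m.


Q = K * H^x
  = 2.0 * 12^0.5
  = 2.0 * 3.4641
  = 6.93 L/h


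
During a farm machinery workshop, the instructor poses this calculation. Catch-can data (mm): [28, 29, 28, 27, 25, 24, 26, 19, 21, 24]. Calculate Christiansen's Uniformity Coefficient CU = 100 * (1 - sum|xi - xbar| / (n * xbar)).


xbar = 251 / 10 = 25.100
sum|xi - xbar| = 25
CU = 100 * (1 - 25 / (10 * 25.100))
   = 100 * (1 - 0.0996)
   = 90.04%


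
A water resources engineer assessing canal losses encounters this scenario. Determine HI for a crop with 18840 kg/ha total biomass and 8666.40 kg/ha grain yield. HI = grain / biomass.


HI = grain_yield / biomass
   = 8666.40 / 18840
   = 0.46


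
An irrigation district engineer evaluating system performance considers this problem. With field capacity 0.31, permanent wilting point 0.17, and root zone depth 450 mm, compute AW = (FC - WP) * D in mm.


AW = (FC - WP) * D
   = (0.31 - 0.17) * 450
   = 0.14 * 450
   = 63 mm


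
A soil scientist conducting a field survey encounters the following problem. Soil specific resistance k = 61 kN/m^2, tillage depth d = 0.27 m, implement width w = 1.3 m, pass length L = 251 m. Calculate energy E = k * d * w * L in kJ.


E = k * d * w * L
  = 61 * 0.27 * 1.3 * 251
  = 5374.16 kJ


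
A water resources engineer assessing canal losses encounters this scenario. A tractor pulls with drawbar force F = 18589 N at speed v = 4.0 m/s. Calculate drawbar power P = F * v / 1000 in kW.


P = F * v / 1000
  = 18589 * 4.0 / 1000
  = 74356 / 1000
  = 74.36 kW


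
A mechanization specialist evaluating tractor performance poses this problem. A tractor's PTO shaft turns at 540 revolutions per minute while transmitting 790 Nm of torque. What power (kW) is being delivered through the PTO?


P = 2*pi*n*T / 60000
  = 2*pi * 540 * 790 / 60000
  = 2680406.85 / 60000
  = 44.67 kW


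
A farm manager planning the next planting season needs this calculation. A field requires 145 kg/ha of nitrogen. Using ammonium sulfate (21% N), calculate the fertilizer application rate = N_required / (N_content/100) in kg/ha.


Rate = N_required / (N_content / 100)
     = 145 / (21 / 100)
     = 145 / 0.21
     = 690.48 kg/ha


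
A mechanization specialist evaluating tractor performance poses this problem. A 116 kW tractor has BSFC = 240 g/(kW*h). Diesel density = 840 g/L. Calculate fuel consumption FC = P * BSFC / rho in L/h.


FC = P * BSFC / rho_fuel
   = 116 * 240 / 840
   = 27840 / 840
   = 33.14 L/h


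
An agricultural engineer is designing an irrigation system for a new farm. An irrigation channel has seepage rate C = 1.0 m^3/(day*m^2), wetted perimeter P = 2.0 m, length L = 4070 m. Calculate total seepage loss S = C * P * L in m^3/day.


S = C * P * L
  = 1.0 * 2.0 * 4070
  = 8140 m^3/day


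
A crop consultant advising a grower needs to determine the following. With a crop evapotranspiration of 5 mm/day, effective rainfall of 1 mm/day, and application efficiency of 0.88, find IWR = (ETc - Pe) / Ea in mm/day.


IWR = (ETc - Pe) / Ea
    = (5 - 1) / 0.88
    = 4 / 0.88
    = 4.55 mm/day


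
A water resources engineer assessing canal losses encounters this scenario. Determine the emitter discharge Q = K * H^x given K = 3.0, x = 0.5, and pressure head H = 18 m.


Q = K * H^x
  = 3.0 * 18^0.5
  = 3.0 * 4.2426
  = 12.73 L/h


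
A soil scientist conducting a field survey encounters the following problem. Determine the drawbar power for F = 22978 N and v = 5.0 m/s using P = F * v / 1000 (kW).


P = F * v / 1000
  = 22978 * 5.0 / 1000
  = 114890 / 1000
  = 114.89 kW


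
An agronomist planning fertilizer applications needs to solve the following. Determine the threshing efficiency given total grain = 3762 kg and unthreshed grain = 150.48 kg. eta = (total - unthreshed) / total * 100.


eta = (total - unthreshed) / total * 100
    = (3762 - 150.48) / 3762 * 100
    = 3611.52 / 3762 * 100
    = 96%


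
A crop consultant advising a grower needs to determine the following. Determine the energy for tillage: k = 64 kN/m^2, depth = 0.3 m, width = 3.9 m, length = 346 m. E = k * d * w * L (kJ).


E = k * d * w * L
  = 64 * 0.3 * 3.9 * 346
  = 25908.48 kJ


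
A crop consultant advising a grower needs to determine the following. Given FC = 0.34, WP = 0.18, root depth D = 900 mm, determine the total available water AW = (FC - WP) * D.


AW = (FC - WP) * D
   = (0.34 - 0.18) * 900
   = 0.16 * 900
   = 144 mm


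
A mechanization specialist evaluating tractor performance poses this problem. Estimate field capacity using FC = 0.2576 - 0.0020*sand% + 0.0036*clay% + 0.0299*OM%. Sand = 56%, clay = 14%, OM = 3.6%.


FC = 0.2576 - 0.0020*56 + 0.0036*14 + 0.0299*3.6
   = 0.2576 - 0.1120 + 0.0504 + 0.1076
   = 0.3036


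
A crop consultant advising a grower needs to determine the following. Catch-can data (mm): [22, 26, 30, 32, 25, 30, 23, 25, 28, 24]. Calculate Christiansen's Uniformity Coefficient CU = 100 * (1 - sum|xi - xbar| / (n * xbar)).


xbar = 265 / 10 = 26.500
sum|xi - xbar| = 28
CU = 100 * (1 - 28 / (10 * 26.500))
   = 100 * (1 - 0.1057)
   = 89.43%


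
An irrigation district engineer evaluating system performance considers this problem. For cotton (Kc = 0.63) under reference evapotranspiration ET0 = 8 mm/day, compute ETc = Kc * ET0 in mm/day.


ETc = Kc * ET0
    = 0.63 * 8
    = 5.04 mm/day


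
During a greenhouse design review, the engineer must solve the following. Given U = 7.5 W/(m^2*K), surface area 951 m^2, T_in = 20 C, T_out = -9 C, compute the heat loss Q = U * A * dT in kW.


dT = 20 - (-9) = 29 K
Q = U * A * dT
  = 7.5 * 951 * 29
  = 206842.50 W = 206.84 kW


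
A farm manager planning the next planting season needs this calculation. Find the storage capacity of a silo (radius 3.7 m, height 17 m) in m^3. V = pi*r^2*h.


V = pi * r^2 * h
  = pi * 3.7^2 * 17
  = pi * 13.69 * 17
  = 731.14 m^3


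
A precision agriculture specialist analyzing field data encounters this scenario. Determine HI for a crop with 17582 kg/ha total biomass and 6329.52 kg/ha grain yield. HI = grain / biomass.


HI = grain_yield / biomass
   = 6329.52 / 17582
   = 0.36


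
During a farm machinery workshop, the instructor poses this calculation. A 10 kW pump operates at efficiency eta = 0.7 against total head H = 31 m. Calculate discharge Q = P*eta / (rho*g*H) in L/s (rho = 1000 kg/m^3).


Q = (P * 1000 * eta) / (rho * g * H)
  = (10 * 1000 * 0.7) / (1000 * 9.81 * 31)
  = 7000 / 304110
  = 0.02302 m^3/s = 23.02 L/s


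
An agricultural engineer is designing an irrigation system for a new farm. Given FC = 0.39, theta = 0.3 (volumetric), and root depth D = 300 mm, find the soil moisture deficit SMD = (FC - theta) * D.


SMD = (FC - theta) * D
    = (0.39 - 0.3) * 300
    = 0.090 * 300
    = 27 mm


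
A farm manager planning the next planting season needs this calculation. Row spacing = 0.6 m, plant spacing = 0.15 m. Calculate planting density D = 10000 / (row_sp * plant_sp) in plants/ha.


D = 10000 / (row_sp * plant_sp)
  = 10000 / (0.6 * 0.15)
  = 10000 / 0.0900
  = 111111.11 plants/ha


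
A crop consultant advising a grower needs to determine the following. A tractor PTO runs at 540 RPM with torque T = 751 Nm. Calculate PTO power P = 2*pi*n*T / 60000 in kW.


P = 2*pi*n*T / 60000
  = 2*pi * 540 * 751 / 60000
  = 2548082.97 / 60000
  = 42.47 kW


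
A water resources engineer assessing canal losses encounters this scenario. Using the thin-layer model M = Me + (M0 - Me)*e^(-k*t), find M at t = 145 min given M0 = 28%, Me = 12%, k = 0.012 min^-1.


M = Me + (M0 - Me) * e^(-k*t)
  = 12 + (28 - 12) * e^(-0.012*145)
  = 12 + 16 * e^(-1.740)
  = 12 + 16 * 0.17552
  = 12 + 2.8083
  = 14.81%


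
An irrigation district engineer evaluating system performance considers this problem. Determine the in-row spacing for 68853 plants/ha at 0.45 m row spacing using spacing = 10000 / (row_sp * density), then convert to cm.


spacing = 10000 / (row_sp * density)
        = 10000 / (0.45 * 68853)
        = 10000 / 30983.85
        = 0.32275 m = 32.27 cm


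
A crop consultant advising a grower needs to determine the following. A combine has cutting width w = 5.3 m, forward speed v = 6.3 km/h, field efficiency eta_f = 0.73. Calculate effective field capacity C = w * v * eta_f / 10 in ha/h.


C = w * v * eta_f / 10
  = 5.3 * 6.3 * 0.73 / 10
  = 24.37 / 10
  = 2.44 ha/h


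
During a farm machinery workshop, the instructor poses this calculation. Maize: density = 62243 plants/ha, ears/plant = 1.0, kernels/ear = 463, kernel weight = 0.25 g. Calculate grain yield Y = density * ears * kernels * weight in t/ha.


Y = density * ears * kernels * kw
  = 62243 * 1.0 * 463 * 0.25 g/ha
  = 7204627.25 g/ha
  = 7204.63 kg/ha = 7.20 t/ha


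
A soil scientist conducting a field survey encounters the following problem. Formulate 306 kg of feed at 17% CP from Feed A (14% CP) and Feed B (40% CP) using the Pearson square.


parts_A = CP_b - target = 40 - 17 = 23
parts_B = target - CP_a = 17 - 14 = 3
total_parts = 23 + 3 = 26
Feed A = 306 * 23 / 26 = 270.69 kg
Feed B = 306 * 3 / 26 = 35.31 kg

270.69 kg


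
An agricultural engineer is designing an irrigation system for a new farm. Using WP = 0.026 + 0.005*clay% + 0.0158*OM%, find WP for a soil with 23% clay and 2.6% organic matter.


WP = 0.026 + 0.005*23 + 0.0158*2.6
   = 0.026 + 0.1150 + 0.0411
   = 0.1821


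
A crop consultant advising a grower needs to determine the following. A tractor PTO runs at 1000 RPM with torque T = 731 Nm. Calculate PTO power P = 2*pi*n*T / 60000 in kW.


P = 2*pi*n*T / 60000
  = 2*pi * 1000 * 731 / 60000
  = 4593008.46 / 60000
  = 76.55 kW


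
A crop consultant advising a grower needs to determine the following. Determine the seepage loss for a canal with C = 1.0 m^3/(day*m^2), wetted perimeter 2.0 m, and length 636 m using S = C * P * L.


S = C * P * L
  = 1.0 * 2.0 * 636
  = 1272 m^3/day


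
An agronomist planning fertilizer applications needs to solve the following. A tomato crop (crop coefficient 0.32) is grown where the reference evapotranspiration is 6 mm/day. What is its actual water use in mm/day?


ETc = Kc * ET0
    = 0.32 * 6
    = 1.92 mm/day


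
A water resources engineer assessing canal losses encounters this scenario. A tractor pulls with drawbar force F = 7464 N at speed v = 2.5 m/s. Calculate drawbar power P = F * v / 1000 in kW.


P = F * v / 1000
  = 7464 * 2.5 / 1000
  = 18660 / 1000
  = 18.66 kW


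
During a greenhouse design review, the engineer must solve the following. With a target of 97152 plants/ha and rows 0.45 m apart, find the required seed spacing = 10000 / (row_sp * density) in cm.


spacing = 10000 / (row_sp * density)
        = 10000 / (0.45 * 97152)
        = 10000 / 43718.40
        = 0.22874 m = 22.87 cm


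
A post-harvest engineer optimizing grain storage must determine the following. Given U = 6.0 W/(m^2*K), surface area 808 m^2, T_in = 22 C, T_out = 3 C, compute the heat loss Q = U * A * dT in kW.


dT = 22 - (3) = 19 K
Q = U * A * dT
  = 6.0 * 808 * 19
  = 92112 W = 92.11 kW


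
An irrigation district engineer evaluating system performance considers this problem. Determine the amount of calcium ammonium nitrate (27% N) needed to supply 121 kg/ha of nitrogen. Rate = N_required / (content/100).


Rate = N_required / (N_content / 100)
     = 121 / (27 / 100)
     = 121 / 0.27
     = 448.15 kg/ha


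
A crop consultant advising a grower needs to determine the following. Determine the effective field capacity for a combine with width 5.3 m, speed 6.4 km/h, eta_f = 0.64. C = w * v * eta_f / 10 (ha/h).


C = w * v * eta_f / 10
  = 5.3 * 6.4 * 0.64 / 10
  = 21.71 / 10
  = 2.17 ha/h


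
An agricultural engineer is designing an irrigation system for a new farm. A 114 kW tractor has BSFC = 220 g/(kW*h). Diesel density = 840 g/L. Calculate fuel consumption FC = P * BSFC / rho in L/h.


FC = P * BSFC / rho_fuel
   = 114 * 220 / 840
   = 25080 / 840
   = 29.86 L/h


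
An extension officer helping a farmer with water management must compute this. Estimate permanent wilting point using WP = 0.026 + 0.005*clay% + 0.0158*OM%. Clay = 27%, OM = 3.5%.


WP = 0.026 + 0.005*27 + 0.0158*3.5
   = 0.026 + 0.1350 + 0.0553
   = 0.2163


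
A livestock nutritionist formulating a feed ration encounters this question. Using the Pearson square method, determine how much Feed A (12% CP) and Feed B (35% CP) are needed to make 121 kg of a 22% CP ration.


parts_A = CP_b - target = 35 - 22 = 13
parts_B = target - CP_a = 22 - 12 = 10
total_parts = 13 + 10 = 23
Feed A = 121 * 13 / 23 = 68.39 kg
Feed B = 121 * 10 / 23 = 52.61 kg

68.39 kg


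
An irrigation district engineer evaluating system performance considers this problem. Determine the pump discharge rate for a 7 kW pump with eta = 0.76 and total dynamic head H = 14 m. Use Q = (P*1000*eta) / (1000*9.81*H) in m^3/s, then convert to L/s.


Q = (P * 1000 * eta) / (rho * g * H)
  = (7 * 1000 * 0.76) / (1000 * 9.81 * 14)
  = 5320 / 137340
  = 0.03874 m^3/s = 38.74 L/s


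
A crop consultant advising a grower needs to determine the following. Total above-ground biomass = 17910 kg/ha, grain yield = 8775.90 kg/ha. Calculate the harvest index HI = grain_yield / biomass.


HI = grain_yield / biomass
   = 8775.90 / 17910
   = 0.49


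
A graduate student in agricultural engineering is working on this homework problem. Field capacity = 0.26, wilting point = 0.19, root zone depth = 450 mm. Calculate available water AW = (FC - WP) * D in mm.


AW = (FC - WP) * D
   = (0.26 - 0.19) * 450
   = 0.07 * 450
   = 31.50 mm


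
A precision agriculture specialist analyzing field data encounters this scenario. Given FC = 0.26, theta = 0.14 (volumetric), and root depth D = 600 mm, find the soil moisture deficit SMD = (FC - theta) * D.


SMD = (FC - theta) * D
    = (0.26 - 0.14) * 600
    = 0.120 * 600
    = 72 mm


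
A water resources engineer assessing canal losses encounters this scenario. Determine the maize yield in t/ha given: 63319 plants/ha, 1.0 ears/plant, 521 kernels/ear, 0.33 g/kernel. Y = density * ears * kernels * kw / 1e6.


Y = density * ears * kernels * kw
  = 63319 * 1.0 * 521 * 0.33 g/ha
  = 10886435.67 g/ha
  = 10886.44 kg/ha = 10.89 t/ha


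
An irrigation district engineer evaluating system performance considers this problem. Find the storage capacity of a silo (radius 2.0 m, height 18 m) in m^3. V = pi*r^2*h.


V = pi * r^2 * h
  = pi * 2.0^2 * 18
  = pi * 4 * 18
  = 226.19 m^3


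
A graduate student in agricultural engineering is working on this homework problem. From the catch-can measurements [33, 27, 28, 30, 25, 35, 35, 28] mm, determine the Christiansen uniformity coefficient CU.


xbar = 241 / 8 = 30.125
sum|xi - xbar| = 25.250
CU = 100 * (1 - 25.250 / (8 * 30.125))
   = 100 * (1 - 0.1048)
   = 89.52%


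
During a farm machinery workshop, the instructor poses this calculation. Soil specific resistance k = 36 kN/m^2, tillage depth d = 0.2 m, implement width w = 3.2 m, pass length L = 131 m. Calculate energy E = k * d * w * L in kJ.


E = k * d * w * L
  = 36 * 0.2 * 3.2 * 131
  = 3018.24 kJ


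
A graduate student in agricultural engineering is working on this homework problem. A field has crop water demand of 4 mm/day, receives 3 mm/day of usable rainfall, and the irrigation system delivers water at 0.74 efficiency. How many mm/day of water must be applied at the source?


IWR = (ETc - Pe) / Ea
    = (4 - 3) / 0.74
    = 1 / 0.74
    = 1.35 mm/day


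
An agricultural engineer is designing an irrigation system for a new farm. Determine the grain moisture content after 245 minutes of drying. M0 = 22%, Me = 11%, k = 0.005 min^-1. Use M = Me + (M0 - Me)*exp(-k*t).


M = Me + (M0 - Me) * e^(-k*t)
  = 11 + (22 - 11) * e^(-0.005*245)
  = 11 + 11 * e^(-1.225)
  = 11 + 11 * 0.29376
  = 11 + 3.2313
  = 14.23%


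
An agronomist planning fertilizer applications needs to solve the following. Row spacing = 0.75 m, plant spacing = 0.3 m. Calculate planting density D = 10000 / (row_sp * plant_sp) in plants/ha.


D = 10000 / (row_sp * plant_sp)
  = 10000 / (0.75 * 0.3)
  = 10000 / 0.2250
  = 44444.44 plants/ha


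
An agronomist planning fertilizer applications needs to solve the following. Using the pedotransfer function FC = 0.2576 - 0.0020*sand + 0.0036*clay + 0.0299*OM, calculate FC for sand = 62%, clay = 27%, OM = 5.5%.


FC = 0.2576 - 0.0020*62 + 0.0036*27 + 0.0299*5.5
   = 0.2576 - 0.1240 + 0.0972 + 0.1645
   = 0.3953


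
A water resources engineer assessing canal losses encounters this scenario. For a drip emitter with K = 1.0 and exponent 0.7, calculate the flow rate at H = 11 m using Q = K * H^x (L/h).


Q = K * H^x
  = 1.0 * 11^0.7
  = 1.0 * 5.3577
  = 5.36 L/h


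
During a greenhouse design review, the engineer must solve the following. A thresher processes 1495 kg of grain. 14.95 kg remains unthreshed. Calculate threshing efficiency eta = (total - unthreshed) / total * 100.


eta = (total - unthreshed) / total * 100
    = (1495 - 14.95) / 1495 * 100
    = 1480.05 / 1495 * 100
    = 99%


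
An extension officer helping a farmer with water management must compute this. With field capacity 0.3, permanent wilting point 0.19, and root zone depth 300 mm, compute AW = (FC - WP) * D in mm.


AW = (FC - WP) * D
   = (0.3 - 0.19) * 300
   = 0.11 * 300
   = 33 mm


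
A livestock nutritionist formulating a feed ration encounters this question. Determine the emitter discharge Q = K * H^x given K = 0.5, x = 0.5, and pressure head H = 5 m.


Q = K * H^x
  = 0.5 * 5^0.5
  = 0.5 * 2.2361
  = 1.12 L/h


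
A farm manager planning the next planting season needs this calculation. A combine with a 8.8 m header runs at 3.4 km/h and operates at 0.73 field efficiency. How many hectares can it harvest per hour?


C = w * v * eta_f / 10
  = 8.8 * 3.4 * 0.73 / 10
  = 21.84 / 10
  = 2.18 ha/h


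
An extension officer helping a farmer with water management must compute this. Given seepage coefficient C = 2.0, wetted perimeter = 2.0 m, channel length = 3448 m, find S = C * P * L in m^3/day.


S = C * P * L
  = 2.0 * 2.0 * 3448
  = 13792 m^3/day


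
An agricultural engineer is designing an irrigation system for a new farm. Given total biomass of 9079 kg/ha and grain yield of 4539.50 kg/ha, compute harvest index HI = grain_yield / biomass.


HI = grain_yield / biomass
   = 4539.50 / 9079
   = 0.50


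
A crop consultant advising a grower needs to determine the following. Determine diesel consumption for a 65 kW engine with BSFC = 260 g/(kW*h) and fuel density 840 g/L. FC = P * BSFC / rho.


FC = P * BSFC / rho_fuel
   = 65 * 260 / 840
   = 16900 / 840
   = 20.12 L/h


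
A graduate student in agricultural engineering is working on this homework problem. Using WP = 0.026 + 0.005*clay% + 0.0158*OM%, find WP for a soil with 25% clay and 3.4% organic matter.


WP = 0.026 + 0.005*25 + 0.0158*3.4
   = 0.026 + 0.1250 + 0.0537
   = 0.2047


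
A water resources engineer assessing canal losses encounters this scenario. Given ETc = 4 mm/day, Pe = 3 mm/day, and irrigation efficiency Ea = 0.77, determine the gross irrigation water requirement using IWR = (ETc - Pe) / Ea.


IWR = (ETc - Pe) / Ea
    = (4 - 3) / 0.77
    = 1 / 0.77
    = 1.30 mm/day


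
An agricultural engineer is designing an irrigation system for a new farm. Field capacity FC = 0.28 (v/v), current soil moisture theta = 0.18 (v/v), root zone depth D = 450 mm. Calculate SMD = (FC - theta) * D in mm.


SMD = (FC - theta) * D
    = (0.28 - 0.18) * 450
    = 0.100 * 450
    = 45 mm


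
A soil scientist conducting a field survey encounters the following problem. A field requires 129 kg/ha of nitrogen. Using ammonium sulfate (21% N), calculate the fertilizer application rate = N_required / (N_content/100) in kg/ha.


Rate = N_required / (N_content / 100)
     = 129 / (21 / 100)
     = 129 / 0.21
     = 614.29 kg/ha


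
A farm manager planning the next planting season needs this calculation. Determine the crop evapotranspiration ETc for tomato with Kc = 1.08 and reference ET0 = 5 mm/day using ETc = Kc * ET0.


ETc = Kc * ET0
    = 1.08 * 5
    = 5.40 mm/day


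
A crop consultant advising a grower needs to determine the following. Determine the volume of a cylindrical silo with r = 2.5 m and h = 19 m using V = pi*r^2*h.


V = pi * r^2 * h
  = pi * 2.5^2 * 19
  = pi * 6.25 * 19
  = 373.06 m^3


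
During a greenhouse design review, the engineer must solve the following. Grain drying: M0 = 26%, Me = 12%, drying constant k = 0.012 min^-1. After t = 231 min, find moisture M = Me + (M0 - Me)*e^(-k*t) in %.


M = Me + (M0 - Me) * e^(-k*t)
  = 12 + (26 - 12) * e^(-0.012*231)
  = 12 + 14 * e^(-2.772)
  = 12 + 14 * 0.06254
  = 12 + 0.8755
  = 12.88%


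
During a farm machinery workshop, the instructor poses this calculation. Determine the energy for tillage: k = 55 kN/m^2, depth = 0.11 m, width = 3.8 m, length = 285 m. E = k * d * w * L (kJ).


E = k * d * w * L
  = 55 * 0.11 * 3.8 * 285
  = 6552.15 kJ


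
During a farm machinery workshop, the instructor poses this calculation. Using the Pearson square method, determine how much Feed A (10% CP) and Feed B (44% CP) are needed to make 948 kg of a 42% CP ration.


parts_A = CP_b - target = 44 - 42 = 2
parts_B = target - CP_a = 42 - 10 = 32
total_parts = 2 + 32 = 34
Feed A = 948 * 2 / 34 = 55.76 kg
Feed B = 948 * 32 / 34 = 892.24 kg

55.76 kg


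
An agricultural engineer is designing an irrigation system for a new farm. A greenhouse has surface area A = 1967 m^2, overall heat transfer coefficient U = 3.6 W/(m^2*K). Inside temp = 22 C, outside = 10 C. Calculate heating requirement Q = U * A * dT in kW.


dT = 22 - (10) = 12 K
Q = U * A * dT
  = 3.6 * 1967 * 12
  = 84974.40 W = 84.97 kW


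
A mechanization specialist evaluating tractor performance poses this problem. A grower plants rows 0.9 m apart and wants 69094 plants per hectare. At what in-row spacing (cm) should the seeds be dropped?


spacing = 10000 / (row_sp * density)
        = 10000 / (0.9 * 69094)
        = 10000 / 62184.60
        = 0.16081 m = 16.08 cm


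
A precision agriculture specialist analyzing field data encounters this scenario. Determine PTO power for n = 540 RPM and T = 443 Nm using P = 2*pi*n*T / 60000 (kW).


P = 2*pi*n*T / 60000
  = 2*pi * 540 * 443 / 60000
  = 1503063.59 / 60000
  = 25.05 kW


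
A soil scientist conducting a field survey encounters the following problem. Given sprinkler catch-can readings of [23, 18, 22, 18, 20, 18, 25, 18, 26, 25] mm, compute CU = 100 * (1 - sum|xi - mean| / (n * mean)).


xbar = 213 / 10 = 21.300
sum|xi - xbar| = 29
CU = 100 * (1 - 29 / (10 * 21.300))
   = 100 * (1 - 0.1362)
   = 86.38%


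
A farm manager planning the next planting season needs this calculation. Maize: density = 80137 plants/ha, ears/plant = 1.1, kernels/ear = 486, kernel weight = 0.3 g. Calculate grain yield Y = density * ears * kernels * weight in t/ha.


Y = density * ears * kernels * kw
  = 80137 * 1.1 * 486 * 0.3 g/ha
  = 12852372.06 g/ha
  = 12852.37 kg/ha = 12.85 t/ha


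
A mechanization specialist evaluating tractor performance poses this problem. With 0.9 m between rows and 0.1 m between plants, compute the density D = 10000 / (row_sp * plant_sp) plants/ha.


D = 10000 / (row_sp * plant_sp)
  = 10000 / (0.9 * 0.1)
  = 10000 / 0.0900
  = 111111.11 plants/ha


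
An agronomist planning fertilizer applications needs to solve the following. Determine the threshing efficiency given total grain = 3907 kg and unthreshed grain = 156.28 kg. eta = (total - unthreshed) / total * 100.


eta = (total - unthreshed) / total * 100
    = (3907 - 156.28) / 3907 * 100
    = 3750.72 / 3907 * 100
    = 96%


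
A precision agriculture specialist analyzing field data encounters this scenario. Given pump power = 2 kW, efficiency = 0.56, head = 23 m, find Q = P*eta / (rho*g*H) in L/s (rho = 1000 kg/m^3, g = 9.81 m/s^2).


Q = (P * 1000 * eta) / (rho * g * H)
  = (2 * 1000 * 0.56) / (1000 * 9.81 * 23)
  = 1120 / 225630
  = 0.00496 m^3/s = 4.96 L/s


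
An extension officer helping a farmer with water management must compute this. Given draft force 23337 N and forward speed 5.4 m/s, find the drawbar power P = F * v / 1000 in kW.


P = F * v / 1000
  = 23337 * 5.4 / 1000
  = 126019.80 / 1000
  = 126.02 kW


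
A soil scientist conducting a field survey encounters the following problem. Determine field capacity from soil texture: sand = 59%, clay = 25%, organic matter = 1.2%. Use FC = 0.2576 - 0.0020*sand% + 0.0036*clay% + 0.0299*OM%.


FC = 0.2576 - 0.0020*59 + 0.0036*25 + 0.0299*1.2
   = 0.2576 - 0.1180 + 0.0900 + 0.0359
   = 0.2655


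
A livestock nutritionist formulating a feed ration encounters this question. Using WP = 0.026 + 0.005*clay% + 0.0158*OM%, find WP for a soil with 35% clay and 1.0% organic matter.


WP = 0.026 + 0.005*35 + 0.0158*1.0
   = 0.026 + 0.1750 + 0.0158
   = 0.2168


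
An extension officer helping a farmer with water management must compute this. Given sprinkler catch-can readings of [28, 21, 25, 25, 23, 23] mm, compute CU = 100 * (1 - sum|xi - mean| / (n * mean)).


xbar = 145 / 6 = 24.167
sum|xi - xbar| = 11
CU = 100 * (1 - 11 / (6 * 24.167))
   = 100 * (1 - 0.0759)
   = 92.41%


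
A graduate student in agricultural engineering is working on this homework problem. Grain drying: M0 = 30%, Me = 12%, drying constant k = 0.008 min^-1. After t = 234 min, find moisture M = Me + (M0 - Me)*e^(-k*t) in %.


M = Me + (M0 - Me) * e^(-k*t)
  = 12 + (30 - 12) * e^(-0.008*234)
  = 12 + 18 * e^(-1.872)
  = 12 + 18 * 0.15382
  = 12 + 2.7687
  = 14.77%


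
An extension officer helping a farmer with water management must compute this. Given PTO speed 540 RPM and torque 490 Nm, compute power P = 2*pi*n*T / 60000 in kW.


P = 2*pi*n*T / 60000
  = 2*pi * 540 * 490 / 60000
  = 1662530.83 / 60000
  = 27.71 kW


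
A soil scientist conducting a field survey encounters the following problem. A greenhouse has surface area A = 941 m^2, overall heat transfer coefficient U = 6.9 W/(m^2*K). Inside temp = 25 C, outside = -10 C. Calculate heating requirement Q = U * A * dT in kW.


dT = 25 - (-10) = 35 K
Q = U * A * dT
  = 6.9 * 941 * 35
  = 227251.50 W = 227.25 kW


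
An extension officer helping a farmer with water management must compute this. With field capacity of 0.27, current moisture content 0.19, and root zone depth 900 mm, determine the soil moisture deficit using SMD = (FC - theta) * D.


SMD = (FC - theta) * D
    = (0.27 - 0.19) * 900
    = 0.080 * 900
    = 72 mm
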